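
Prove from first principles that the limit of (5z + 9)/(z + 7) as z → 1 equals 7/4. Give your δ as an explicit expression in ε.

Let ε > 0 be given. We want δ > 0 with 0 < |z − 1| < δ ⇒ |(5z + 9)/(z + 7) − (7/4)| < ε.
Combining over a common denominator, (5z + 9)/(z + 7) − (7/4) = [(5z + 9)·8 − 14·(z + 7)] / [8·(z + 7)] = 26(z − 1) / (8(z + 7)).
So |(5z + 9)/(z + 7) − (7/4)| = 26|z − 1| / (8·|z + 7|).
Require δ ≤ 4, so |z + 7| ≥ |8| − |z − 1| > 8 − 4 = 4.
Hence |(5z + 9)/(z + 7) − (7/4)| < 26|z − 1|/(8·4) = (13/16)|z − 1|, which is < ε once |z − 1| < (16/13)ε.
Take δ = min(4, (16/13)ε). Then 0 < |z − 1| < δ forces both bounds, so |(5z + 9)/(z + 7) − (7/4)| < ε.

δ = min(4, (16/13)ε)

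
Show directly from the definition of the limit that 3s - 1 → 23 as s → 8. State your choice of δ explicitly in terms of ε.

Suppose ε > 0. We need δ > 0 so that 0 < |s − 8| < δ implies |(3s - 1) − 23| < ε.
Since (3s - 1) − 23 = 3(s − 8), we have |(3s - 1) − 23| = 3|s − 8|.
So 3|s − 8| < ε exactly when |s − 8| < ε/3.
Choosing δ = ε/3 gives |(3s - 1) − 23| = 3|s − 8| < ε whenever |s − 8| < δ.

δ = ε/3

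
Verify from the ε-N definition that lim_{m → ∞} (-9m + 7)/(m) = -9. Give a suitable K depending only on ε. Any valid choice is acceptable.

K = 7/ε

Fix ε > 0. For m ≥ 1, |(-9m + 7)/(m) + 9| = |7|/((m)) = 7/((m)).
Since m ≥ m for m ≥ 1, this is ≤ 7/(m) = 7/m.
So |(-9m + 7)/(m) + 9| < ε whenever m > 7/ε.
Take K = 7/ε. If m > K then |(-9m + 7)/(m) + 9| ≤ 7/m < ε.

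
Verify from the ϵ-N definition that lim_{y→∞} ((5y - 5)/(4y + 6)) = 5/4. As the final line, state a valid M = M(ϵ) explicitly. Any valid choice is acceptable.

Let ϵ > 0 be given. We seek M > 0 such that y > M implies |(5y - 5)/(4y + 6) − (5/4)| < ϵ.
(5y - 5)/(4y + 6) − (5/4) = (4(5y - 5) − 5(4y + 6)) / (4(4y + 6)) = -50/(4(4y + 6)).
For y > 0 we have 4y + 6 > 4y, so |(5y - 5)/(4y + 6) − (5/4)| = 50/(4(4y + 6)) < 50/(4·4y) = (25/8)/y.
Thus |(5y - 5)/(4y + 6) − (5/4)| < ϵ whenever y > (25/8)/ϵ.
Take M = (25/8)/ϵ. If y > M then |(5y - 5)/(4y + 6) − (5/4)| < (25/8)/y < ϵ.

M = (25/8)/ϵ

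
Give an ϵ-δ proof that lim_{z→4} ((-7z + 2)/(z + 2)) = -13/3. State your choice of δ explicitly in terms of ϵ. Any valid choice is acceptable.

Let ϵ > 0. We want δ > 0 with 0 < |z − 4| < δ ⇒ |(-7z + 2)/(z + 2) + 13/3| < ϵ.
Combining over a common denominator, (-7z + 2)/(z + 2) + 13/3 = [(-7z + 2)·6 − (-26)·(z + 2)] / [6·(z + 2)] = -16(z − 4) / (6(z + 2)).
So |(-7z + 2)/(z + 2) + 13/3| = 16|z − 4| / (6·|z + 2|).
Restrict δ ≤ 3. Then |z − 4| < 3 gives |z + 2| = |(z − 4) + 6| ≥ 6 − 3 = 3.
Hence |(-7z + 2)/(z + 2) + 13/3| < 16|z − 4|/(6·3) = (8/9)|z − 4|, which is < ϵ once |z − 4| < (9/8)ϵ.
Take δ = min(3, (9/8)ϵ). Then 0 < |z − 4| < δ forces both bounds, so |(-7z + 2)/(z + 2) + 13/3| < ϵ.

δ = min(3, (9/8)ϵ)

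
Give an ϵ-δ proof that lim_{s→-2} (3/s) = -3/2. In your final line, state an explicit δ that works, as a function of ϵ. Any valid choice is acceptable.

δ = min(1, (2/3)ϵ)

Suppose ϵ > 0. We seek δ > 0 such that 0 < |s + 2| < δ implies |3/s + 3/2| < ϵ.
|3/s + 3/2| = 3·|-2 − s|/(2·|s|) = 3|s + 2|/(2|s|).
Require δ ≤ 1 so that |s| > 2 − 1 = 1, hence 2|s| > 2.
Then |3/s + 3/2| < 3|s + 2|/2, which is < ϵ when |s + 2| < (2/3)ϵ.
Take δ = min(1, (2/3)ϵ). Then 0 < |s + 2| < δ gives both |s + 2| < 1 and |s + 2| < (2/3)ϵ, so |3/s + 3/2| < ϵ.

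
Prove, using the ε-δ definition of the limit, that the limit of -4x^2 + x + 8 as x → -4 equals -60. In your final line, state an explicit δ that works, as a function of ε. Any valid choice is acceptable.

Fix ε > 0. We want δ > 0 such that 0 < |x + 4| < δ implies |(-4x^2 + x + 8) + 60| < ε.
(-4x^2 + x + 8) + 60 = -4x^2 + x + 68 = (x + 4)(-4x + 17).
So |(-4x^2 + x + 8) + 60| = |x + 4|·|-4x + 17|.
Require δ ≤ 1. Then |x + 4| < 1 gives |x| < 5, and by the triangle inequality |-4x + 17| ≤ 4·5 + 17 = 37.
Hence |(-4x^2 + x + 8) + 60| ≤ 37|x + 4| < ε provided |x + 4| < ε/37.
Take δ = min(1, ε/37). Then 0 < |x + 4| < δ gives both |x + 4| < 1 and |x + 4| < ε/37, so |(-4x^2 + x + 8) + 60| < ε.

δ = min(1, ε/37)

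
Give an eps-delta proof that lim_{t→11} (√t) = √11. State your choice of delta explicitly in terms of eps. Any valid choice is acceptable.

Suppose eps > 0. We want delta > 0 such that 0 < |t − 11| < delta implies |√t − √11| < eps.
Rationalise: √t − √11 = (t − 11)/(√t + √11), so |√t − √11| = |t − 11|/(√t + √11).
Restrict delta ≤ 11 so that |t − 11| < 11 forces t > 0, and then √t + √11 > √11.
Hence |√t − √11| < |t − 11|/√11, which is < eps once |t − 11| < √11·eps.
Take delta = min(11, √11·eps). If 0 < |t − 11| < delta then t > 0 and |√t − √11| < |t − 11|/√11 < eps.

delta = min(11, √11·eps)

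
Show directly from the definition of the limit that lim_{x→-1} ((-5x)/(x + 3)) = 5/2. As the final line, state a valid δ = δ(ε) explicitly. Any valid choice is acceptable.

δ = min(1, (2/15)ε)

Suppose ε > 0. We want δ > 0 with 0 < |x + 1| < δ ⇒ |(-5x)/(x + 3) − (5/2)| < ε.
Combining over a common denominator, (-5x)/(x + 3) − (5/2) = [(-5x)·2 − 5·(x + 3)] / [2·(x + 3)] = -15(x + 1) / (2(x + 3)).
So |(-5x)/(x + 3) − (5/2)| = 15|x + 1| / (2·|x + 3|).
Restrict δ ≤ 1. Then |x + 1| < 1 gives |x + 3| = |(x + 1) + 2| ≥ 2 − 1 = 1.
Hence |(-5x)/(x + 3) − (5/2)| < 15|x + 1|/(2·1) = (15/2)|x + 1|, which is < ε once |x + 1| < (2/15)ε.
Take δ = min(1, (2/15)ε). Then 0 < |x + 1| < δ forces both bounds, so |(-5x)/(x + 3) − (5/2)| < ε.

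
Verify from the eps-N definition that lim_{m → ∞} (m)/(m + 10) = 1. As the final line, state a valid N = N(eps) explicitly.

Let eps > 0 be given. For m ≥ 1, |(m)/(m + 10) − 1| = |-10|/((m + 10)) = 10/((m + 10)).
Since m + 10 ≥ m for m ≥ 1, this is ≤ 10/(m) = 10/m.
So |(m)/(m + 10) − 1| < eps whenever m > 10/eps.
Take N = 10/eps. If m > N then |(m)/(m + 10) − 1| ≤ 10/m < eps.

N = 10/eps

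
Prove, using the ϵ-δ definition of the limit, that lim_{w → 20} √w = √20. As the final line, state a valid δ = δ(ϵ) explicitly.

δ = min(20, √20·ϵ)

Let ϵ > 0. We want δ > 0 such that 0 < |w − 20| < δ implies |√w − √20| < ϵ.
Multiplying by the conjugate, |√w − √20| = |w − 20|/(√w + √20).
Restrict δ ≤ 20 so that |w − 20| < 20 forces w > 0, and then √w + √20 > √20.
Hence |√w − √20| < |w − 20|/√20, which is < ϵ once |w − 20| < √20·ϵ.
Take δ = min(20, √20·ϵ). If 0 < |w − 20| < δ then w > 0 and |√w − √20| < |w − 20|/√20 < ϵ.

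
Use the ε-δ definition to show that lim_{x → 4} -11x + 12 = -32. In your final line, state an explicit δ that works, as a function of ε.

Let ε > 0 be given. We need δ > 0 so that 0 < |x − 4| < δ implies |(-11x + 12) + 32| < ε.
Since (-11x + 12) + 32 = -11(x − 4), we have |(-11x + 12) + 32| = 11|x − 4|.
Thus it suffices that |x − 4| < ε/11.
Take δ = ε/11. If 0 < |x − 4| < δ then |(-11x + 12) + 32| = 11|x − 4| < 11·(ε/11) = ε.

δ = ε/11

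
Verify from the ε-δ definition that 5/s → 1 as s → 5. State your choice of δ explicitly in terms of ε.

δ = min(5/2, (5/2)ε)

Suppose ε > 0. We seek δ > 0 such that 0 < |s − 5| < δ implies |5/s − 1| < ε.
|5/s − 1| = 5·|5 − s|/(5·|s|) = 5|s − 5|/(5|s|).
Restrict δ ≤ 5/2. Then |s − 5| < 5/2 gives |s| > 5/2, so 5|s| > 25/2.
Then |5/s − 1| < 5|s − 5|/(25/2), which is < ε when |s − 5| < (5/2)ε.
Take δ = min(5/2, (5/2)ε). Then 0 < |s − 5| < δ gives both |s − 5| < 5/2 and |s − 5| < (5/2)ε, so |5/s − 1| < ε.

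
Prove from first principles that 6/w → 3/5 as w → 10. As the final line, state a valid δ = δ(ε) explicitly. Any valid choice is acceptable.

Let ε > 0 be given. We seek δ > 0 such that 0 < |w − 10| < δ implies |6/w − (3/5)| < ε.
|6/w − (3/5)| = 6·|10 − w|/(10·|w|) = 6|w − 10|/(10|w|).
Require δ ≤ 5 so that |w| > 10 − 5 = 5, hence 10|w| > 50.
Then |6/w − (3/5)| < 6|w − 10|/50, which is < ε when |w − 10| < (25/3)ε.
Take δ = min(5, (25/3)ε). Then 0 < |w − 10| < δ gives both |w − 10| < 5 and |w − 10| < (25/3)ε, so |6/w − (3/5)| < ε.

δ = min(5, (25/3)ε)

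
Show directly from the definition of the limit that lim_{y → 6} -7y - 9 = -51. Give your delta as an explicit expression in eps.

delta = eps/7

Suppose eps > 0. We need delta > 0 so that 0 < |y − 6| < delta implies |(-7y - 9) + 51| < eps.
|(-7y - 9) + 51| = |-7y + 42| = 7|y − 6|.
Thus it suffices that |y − 6| < eps/7.
Choosing delta = eps/7 gives |(-7y - 9) + 51| = 7|y − 6| < eps whenever |y − 6| < delta.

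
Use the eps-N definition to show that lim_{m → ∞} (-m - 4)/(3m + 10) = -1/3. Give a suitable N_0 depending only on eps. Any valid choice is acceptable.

Suppose eps > 0. For m ≥ 1, |(-m - 4)/(3m + 10) + 1/3| = |-2|/(3(3m + 10)) = 2/(3(3m + 10)).
Since 3m + 10 ≥ 3m for m ≥ 1, this is ≤ 2/(3·3m) = (2/9)/m.
So |(-m - 4)/(3m + 10) + 1/3| < eps whenever m > (2/9)/eps.
Take N_0 = (2/9)/eps. If m > N_0 then |(-m - 4)/(3m + 10) + 1/3| ≤ (2/9)/m < eps.

N_0 = (2/9)/eps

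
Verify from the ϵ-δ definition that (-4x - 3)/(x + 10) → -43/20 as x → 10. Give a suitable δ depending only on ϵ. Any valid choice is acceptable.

δ = min(10, (200/37)ϵ)

Fix ϵ > 0. We want δ > 0 with 0 < |x − 10| < δ ⇒ |(-4x - 3)/(x + 10) + 43/20| < ϵ.
Combining over a common denominator, (-4x - 3)/(x + 10) + 43/20 = [(-4x - 3)·20 − (-43)·(x + 10)] / [20·(x + 10)] = -37(x − 10) / (20(x + 10)).
So |(-4x - 3)/(x + 10) + 43/20| = 37|x − 10| / (20·|x + 10|).
Restrict δ ≤ 10. Then |x − 10| < 10 gives |x + 10| = |(x − 10) + 20| ≥ 20 − 10 = 10.
Hence |(-4x - 3)/(x + 10) + 43/20| < 37|x − 10|/(20·10) = (37/200)|x − 10|, which is < ϵ once |x − 10| < (200/37)ϵ.
Take δ = min(10, (200/37)ϵ). Then 0 < |x − 10| < δ forces both bounds, so |(-4x - 3)/(x + 10) + 43/20| < ϵ.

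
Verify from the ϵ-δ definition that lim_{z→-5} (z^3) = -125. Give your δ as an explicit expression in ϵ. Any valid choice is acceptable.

δ = min(1, ϵ/91)

Let ϵ > 0. We seek δ > 0 with 0 < |z + 5| < δ ⇒ |z^3 + 125| < ϵ.
Factor: z^3 + 125 = (z + 5)(z^2 - 5z + 25), so |z^3 + 125| = |z + 5|·|z^2 - 5z + 25|.
Restrict δ ≤ 1. Then |z + 5| < 1 gives |z| < 6, so by the triangle inequality |z^2 - 5z + 25| ≤ 6^2 + 5·6 + 25 = 91.
Hence |z^3 + 125| ≤ 91|z + 5|, which is < ϵ once |z + 5| < ϵ/91.
Take δ = min(1, ϵ/91). If 0 < |z + 5| < δ then both bounds hold and |z^3 + 125| ≤ 91|z + 5| < 91·(ϵ/91) = ϵ.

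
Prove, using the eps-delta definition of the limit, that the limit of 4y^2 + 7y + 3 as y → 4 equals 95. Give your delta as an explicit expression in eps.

Fix eps > 0. We want delta > 0 such that 0 < |y − 4| < delta implies |(4y^2 + 7y + 3) − 95| < eps.
(4y^2 + 7y + 3) − 95 = 4y^2 + 7y - 92 = (y − 4)(4y + 23).
So |(4y^2 + 7y + 3) − 95| = |y − 4|·|4y + 23|.
Require delta ≤ 1. Then |y − 4| < 1 gives |y| < 5, and by the triangle inequality |4y + 23| ≤ 4·5 + 23 = 43.
Hence |(4y^2 + 7y + 3) − 95| ≤ 43|y − 4| < eps provided |y − 4| < eps/43.
Take delta = min(1, eps/43). Then 0 < |y − 4| < delta gives both |y − 4| < 1 and |y − 4| < eps/43, so |(4y^2 + 7y + 3) − 95| < eps.

delta = min(1, eps/43)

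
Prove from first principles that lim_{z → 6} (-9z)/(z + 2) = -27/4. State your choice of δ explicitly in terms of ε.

δ = min(4, (16/9)ε)

Let ε > 0. We want δ > 0 with 0 < |z − 6| < δ ⇒ |(-9z)/(z + 2) + 27/4| < ε.
Combining over a common denominator, (-9z)/(z + 2) + 27/4 = [(-9z)·8 − (-54)·(z + 2)] / [8·(z + 2)] = -18(z − 6) / (8(z + 2)).
So |(-9z)/(z + 2) + 27/4| = 18|z − 6| / (8·|z + 2|).
Restrict δ ≤ 4. Then |z − 6| < 4 gives |z + 2| = |(z − 6) + 8| ≥ 8 − 4 = 4.
Hence |(-9z)/(z + 2) + 27/4| < 18|z − 6|/(8·4) = (9/16)|z − 6|, which is < ε once |z − 6| < (16/9)ε.
Take δ = min(4, (16/9)ε). Then 0 < |z − 6| < δ forces both bounds, so |(-9z)/(z + 2) + 27/4| < ε.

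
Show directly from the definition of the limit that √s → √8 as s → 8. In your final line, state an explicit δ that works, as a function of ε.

δ = min(8, √8·ε)

Suppose ε > 0. We want δ > 0 such that 0 < |s − 8| < δ implies |√s − √8| < ε.
Multiplying by the conjugate, |√s − √8| = |s − 8|/(√s + √8).
Restrict δ ≤ 8 so that |s − 8| < 8 forces s > 0, and then √s + √8 > √8.
Hence |√s − √8| < |s − 8|/√8, which is < ε once |s − 8| < √8·ε.
Take δ = min(8, √8·ε). If 0 < |s − 8| < δ then s > 0 and |√s − √8| < |s − 8|/√8 < ε.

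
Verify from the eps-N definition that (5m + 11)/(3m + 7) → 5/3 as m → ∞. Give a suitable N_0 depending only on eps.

Fix eps > 0. For m ≥ 1, |(5m + 11)/(3m + 7) − (5/3)| = |-2|/(3(3m + 7)) = 2/(3(3m + 7)).
Since 3m + 7 ≥ 3m for m ≥ 1, this is ≤ 2/(3·3m) = (2/9)/m.
So |(5m + 11)/(3m + 7) − (5/3)| < eps whenever m > (2/9)/eps.
Take N_0 = (2/9)/eps. If m > N_0 then |(5m + 11)/(3m + 7) − (5/3)| ≤ (2/9)/m < eps.

N_0 = (2/9)/eps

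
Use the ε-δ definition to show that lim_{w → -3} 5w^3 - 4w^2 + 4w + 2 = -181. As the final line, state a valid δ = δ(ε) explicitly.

δ = min(2, ε/281)

Let ε > 0. We want δ > 0 such that 0 < |w + 3| < δ implies |(5w^3 - 4w^2 + 4w + 2) + 181| < ε.
(5w^3 - 4w^2 + 4w + 2) + 181 = 5w^3 - 4w^2 + 4w + 183 = (w + 3)(5w^2 - 19w + 61).
So |(5w^3 - 4w^2 + 4w + 2) + 181| = |w + 3|·|5w^2 - 19w + 61|.
Require δ ≤ 2. Then |w + 3| < 2 gives |w| < 5, and by the triangle inequality |5w^2 - 19w + 61| ≤ 5·5^2 + 19·5 + 61 = 281.
Hence |(5w^3 - 4w^2 + 4w + 2) + 181| ≤ 281|w + 3| < ε provided |w + 3| < ε/281.
Choosing δ = min(2, ε/281) ensures both conditions, hence |(5w^3 - 4w^2 + 4w + 2) + 181| < ε.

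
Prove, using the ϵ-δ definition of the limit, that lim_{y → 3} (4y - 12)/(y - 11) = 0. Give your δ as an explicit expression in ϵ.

δ = min(4, ϵ)

Let ϵ > 0. We want δ > 0 with 0 < |y − 3| < δ ⇒ |(4y - 12)/(y - 11) − 0| < ϵ.
Combining over a common denominator, (4y - 12)/(y - 11) − 0 = [(4y - 12)·(-8) − 0·(y - 11)] / [(-8)·(y - 11)] = -32(y − 3) / ((-8)(y - 11)).
So |(4y - 12)/(y - 11) − 0| = 32|y − 3| / (8·|y − 11|).
Require δ ≤ 4, so |y − 11| ≥ |-8| − |y − 3| > 8 − 4 = 4.
Hence |(4y - 12)/(y - 11) − 0| < 32|y − 3|/(8·4) = |y − 3|, which is < ϵ once |y − 3| < ϵ.
Take δ = min(4, ϵ). Then 0 < |y − 3| < δ forces both bounds, so |(4y - 12)/(y - 11) − 0| < ϵ.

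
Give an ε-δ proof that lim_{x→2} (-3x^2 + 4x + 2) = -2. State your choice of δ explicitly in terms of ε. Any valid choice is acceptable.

Let ε > 0. We want δ > 0 such that 0 < |x − 2| < δ implies |(-3x^2 + 4x + 2) + 2| < ε.
(-3x^2 + 4x + 2) + 2 = -3x^2 + 4x + 4 = (x − 2)(-3x - 2).
So |(-3x^2 + 4x + 2) + 2| = |x − 2|·|-3x - 2|.
Assume first that |x − 2| < 2, so |x| < 4. Then |-3x - 2| ≤ 3·4 + 2 = 14.
Hence |(-3x^2 + 4x + 2) + 2| ≤ 14|x − 2| < ε provided |x − 2| < ε/14.
Choosing δ = min(2, ε/14) ensures both conditions, hence |(-3x^2 + 4x + 2) + 2| < ε.

δ = min(2, ε/14)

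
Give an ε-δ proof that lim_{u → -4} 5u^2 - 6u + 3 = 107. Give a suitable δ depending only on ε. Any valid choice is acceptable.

δ = min(2, ε/56)

Fix ε > 0. We want δ > 0 such that 0 < |u + 4| < δ implies |(5u^2 - 6u + 3) − 107| < ε.
(5u^2 - 6u + 3) − 107 = 5u^2 - 6u - 104 = (u + 4)(5u - 26).
So |(5u^2 - 6u + 3) − 107| = |u + 4|·|5u - 26|.
Require δ ≤ 2. Then |u + 4| < 2 gives |u| < 6, and by the triangle inequality |5u - 26| ≤ 5·6 + 26 = 56.
Hence |(5u^2 - 6u + 3) − 107| ≤ 56|u + 4| < ε provided |u + 4| < ε/56.
Choosing δ = min(2, ε/56) ensures both conditions, hence |(5u^2 - 6u + 3) − 107| < ε.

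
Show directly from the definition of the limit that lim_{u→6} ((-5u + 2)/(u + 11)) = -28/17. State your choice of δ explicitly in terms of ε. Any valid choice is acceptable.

Fix ε > 0. We want δ > 0 with 0 < |u − 6| < δ ⇒ |(-5u + 2)/(u + 11) + 28/17| < ε.
Combining over a common denominator, (-5u + 2)/(u + 11) + 28/17 = [(-5u + 2)·17 − (-28)·(u + 11)] / [17·(u + 11)] = -57(u − 6) / (17(u + 11)).
So |(-5u + 2)/(u + 11) + 28/17| = 57|u − 6| / (17·|u + 11|).
Restrict δ ≤ 17/2. Then |u − 6| < 17/2 gives |u + 11| = |(u − 6) + 17| ≥ 17 − 17/2 = 17/2.
Hence |(-5u + 2)/(u + 11) + 28/17| < 57|u − 6|/(17·(17/2)) = (114/289)|u − 6|, which is < ε once |u − 6| < (289/114)ε.
Take δ = min(17/2, (289/114)ε). Then 0 < |u − 6| < δ forces both bounds, so |(-5u + 2)/(u + 11) + 28/17| < ε.

δ = min(17/2, (289/114)ε)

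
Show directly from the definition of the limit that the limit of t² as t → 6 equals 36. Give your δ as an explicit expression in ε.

Fix ε > 0. We seek δ > 0 with 0 < |t − 6| < δ ⇒ |t² − 36| < ε.
Factor: t² − 36 = (t − 6)(t + 6), so |t² − 36| = |t − 6|·|t + 6|.
Restrict δ ≤ 1. Then |t − 6| < 1 gives |t| < 7, so by the triangle inequality |t + 6| ≤ 7 + 6 = 13.
Hence |t² − 36| ≤ 13|t − 6|, which is < ε once |t − 6| < ε/13.
Take δ = min(1, ε/13). If 0 < |t − 6| < δ then both bounds hold and |t² − 36| ≤ 13|t − 6| < 13·(ε/13) = ε.

δ = min(1, ε/13)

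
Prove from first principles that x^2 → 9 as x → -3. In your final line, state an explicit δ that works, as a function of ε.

δ = min(1, ε/7)

Suppose ε > 0. We seek δ > 0 with 0 < |x + 3| < δ ⇒ |x^2 − 9| < ε.
Factor: x^2 − 9 = (x + 3)(x - 3), so |x^2 − 9| = |x + 3|·|x - 3|.
Impose δ ≤ 1 so that |x| < 4; then |x - 3| ≤ 7.
Hence |x^2 − 9| ≤ 7|x + 3|, which is < ε once |x + 3| < ε/7.
Take δ = min(1, ε/7). If 0 < |x + 3| < δ then both bounds hold and |x^2 − 9| ≤ 7|x + 3| < 7·(ε/7) = ε.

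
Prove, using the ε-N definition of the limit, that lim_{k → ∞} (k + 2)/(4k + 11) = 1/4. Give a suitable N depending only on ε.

Let ε > 0. For k ≥ 1, |(k + 2)/(4k + 11) − (1/4)| = |-3|/(4(4k + 11)) = 3/(4(4k + 11)).
Since 4k + 11 ≥ 4k for k ≥ 1, this is ≤ 3/(4·4k) = (3/16)/k.
So |(k + 2)/(4k + 11) − (1/4)| < ε whenever k > (3/16)/ε.
Take N = (3/16)/ε. If k > N then |(k + 2)/(4k + 11) − (1/4)| ≤ (3/16)/k < ε.

N = (3/16)/ε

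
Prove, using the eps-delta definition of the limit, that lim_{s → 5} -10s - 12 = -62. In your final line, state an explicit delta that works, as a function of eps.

Let eps > 0. We need delta > 0 so that 0 < |s − 5| < delta implies |(-10s - 12) + 62| < eps.
Since (-10s - 12) + 62 = -10(s − 5), we have |(-10s - 12) + 62| = 10|s − 5|.
So 10|s − 5| < eps exactly when |s − 5| < eps/10.
Choosing delta = eps/10 gives |(-10s - 12) + 62| = 10|s − 5| < eps whenever |s − 5| < delta.

delta = eps/10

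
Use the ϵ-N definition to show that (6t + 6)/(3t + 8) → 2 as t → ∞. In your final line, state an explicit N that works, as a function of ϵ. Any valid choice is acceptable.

Let ϵ > 0 be given. We seek N > 0 such that t > N implies |(6t + 6)/(3t + 8) − 2| < ϵ.
(6t + 6)/(3t + 8) − 2 = (3(6t + 6) − 6(3t + 8)) / (3(3t + 8)) = -30/(3(3t + 8)).
For t > 0 we have 3t + 8 > 3t, so |(6t + 6)/(3t + 8) − 2| = 30/(3(3t + 8)) < 30/(3·3t) = (10/3)/t.
Thus |(6t + 6)/(3t + 8) − 2| < ϵ whenever t > (10/3)/ϵ.
Take N = (10/3)/ϵ. If t > N then |(6t + 6)/(3t + 8) − 2| < (10/3)/t < ϵ.

N = (10/3)/ϵ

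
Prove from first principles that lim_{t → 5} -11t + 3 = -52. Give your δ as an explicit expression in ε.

Fix ε > 0. We need δ > 0 so that 0 < |t − 5| < δ implies |(-11t + 3) + 52| < ε.
Since (-11t + 3) + 52 = -11(t − 5), we have |(-11t + 3) + 52| = 11|t − 5|.
So 11|t − 5| < ε exactly when |t − 5| < ε/11.
Take δ = ε/11. If 0 < |t − 5| < δ then |(-11t + 3) + 52| = 11|t − 5| < 11·(ε/11) = ε.

δ = ε/11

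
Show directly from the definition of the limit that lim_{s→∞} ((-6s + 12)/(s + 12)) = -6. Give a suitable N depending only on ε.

N = 84/ε

Fix ε > 0. We seek N > 0 such that s > N implies |(-6s + 12)/(s + 12) + 6| < ε.
(-6s + 12)/(s + 12) + 6 = ((-6s + 12) − (-6)(s + 12)) / ((s + 12)) = 84/((s + 12)).
For s > 0 we have s + 12 > s, so |(-6s + 12)/(s + 12) + 6| = 84/((s + 12)) < 84/(s) = 84/s.
Thus |(-6s + 12)/(s + 12) + 6| < ε whenever s > 84/ε.
Take N = 84/ε. If s > N then |(-6s + 12)/(s + 12) + 6| < 84/s < ε.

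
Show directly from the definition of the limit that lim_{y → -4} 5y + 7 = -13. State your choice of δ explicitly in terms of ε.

Fix ε > 0. We need δ > 0 so that 0 < |y + 4| < δ implies |(5y + 7) + 13| < ε.
|(5y + 7) + 13| = |5y + 20| = 5|y + 4|.
Thus it suffices that |y + 4| < ε/5.
Take δ = ε/5. If 0 < |y + 4| < δ then |(5y + 7) + 13| = 5|y + 4| < 5·(ε/5) = ε.

δ = ε/5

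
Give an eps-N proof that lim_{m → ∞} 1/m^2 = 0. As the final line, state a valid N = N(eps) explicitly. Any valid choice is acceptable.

Fix eps > 0. For m ≥ 1, |1/m^2 − 0| = 1/m^2.
1/m^2 < eps ⇔ m^2 > 1/eps ⇔ m > (1/eps)^{1/2}.
Take N = (1/eps)^{1/2}. Then m > N implies 1/m^2 < eps.

N = (1/eps)^{1/2}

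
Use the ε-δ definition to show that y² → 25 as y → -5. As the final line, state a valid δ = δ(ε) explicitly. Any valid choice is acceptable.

δ = min(1, ε/11)

Suppose ε > 0. We seek δ > 0 with 0 < |y + 5| < δ ⇒ |y² − 25| < ε.
Factor: y² − 25 = (y + 5)(y - 5), so |y² − 25| = |y + 5|·|y - 5|.
Impose δ ≤ 1 so that |y| < 6; then |y - 5| ≤ 11.
Hence |y² − 25| ≤ 11|y + 5|, which is < ε once |y + 5| < ε/11.
Take δ = min(1, ε/11). If 0 < |y + 5| < δ then both bounds hold and |y² − 25| ≤ 11|y + 5| < 11·(ε/11) = ε.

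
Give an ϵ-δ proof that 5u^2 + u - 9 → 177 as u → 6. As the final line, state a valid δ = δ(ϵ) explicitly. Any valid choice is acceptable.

δ = min(1, ϵ/66)

Suppose ϵ > 0. We want δ > 0 such that 0 < |u − 6| < δ implies |(5u^2 + u - 9) − 177| < ϵ.
(5u^2 + u - 9) − 177 = 5u^2 + u - 186 = (u − 6)(5u + 31).
So |(5u^2 + u - 9) − 177| = |u − 6|·|5u + 31|.
Assume first that |u − 6| < 1, so |u| < 7. Then |5u + 31| ≤ 5·7 + 31 = 66.
Hence |(5u^2 + u - 9) − 177| ≤ 66|u − 6| < ϵ provided |u − 6| < ϵ/66.
Choosing δ = min(1, ϵ/66) ensures both conditions, hence |(5u^2 + u - 9) − 177| < ϵ.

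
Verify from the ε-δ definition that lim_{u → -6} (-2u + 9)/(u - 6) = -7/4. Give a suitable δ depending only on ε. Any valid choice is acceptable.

δ = min(6, 24ε)

Fix ε > 0. We want δ > 0 with 0 < |u + 6| < δ ⇒ |(-2u + 9)/(u - 6) + 7/4| < ε.
Combining over a common denominator, (-2u + 9)/(u - 6) + 7/4 = [(-2u + 9)·(-12) − 21·(u - 6)] / [(-12)·(u - 6)] = 3(u + 6) / ((-12)(u - 6)).
So |(-2u + 9)/(u - 6) + 7/4| = 3|u + 6| / (12·|u − 6|).
Restrict δ ≤ 6. Then |u + 6| < 6 gives |u − 6| = |(u + 6) + (-12)| ≥ 12 − 6 = 6.
Hence |(-2u + 9)/(u - 6) + 7/4| < 3|u + 6|/(12·6) = (1/24)|u + 6|, which is < ε once |u + 6| < 24ε.
Take δ = min(6, 24ε). Then 0 < |u + 6| < δ forces both bounds, so |(-2u + 9)/(u - 6) + 7/4| < ε.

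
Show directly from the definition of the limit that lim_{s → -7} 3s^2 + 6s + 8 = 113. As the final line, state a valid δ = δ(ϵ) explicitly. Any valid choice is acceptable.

Let ϵ > 0. We want δ > 0 such that 0 < |s + 7| < δ implies |(3s^2 + 6s + 8) − 113| < ϵ.
(3s^2 + 6s + 8) − 113 = 3s^2 + 6s - 105 = (s + 7)(3s - 15).
So |(3s^2 + 6s + 8) − 113| = |s + 7|·|3s - 15|.
Assume first that |s + 7| < 1, so |s| < 8. Then |3s - 15| ≤ 3·8 + 15 = 39.
Hence |(3s^2 + 6s + 8) − 113| ≤ 39|s + 7| < ϵ provided |s + 7| < ϵ/39.
Choosing δ = min(1, ϵ/39) ensures both conditions, hence |(3s^2 + 6s + 8) − 113| < ϵ.

δ = min(1, ϵ/39)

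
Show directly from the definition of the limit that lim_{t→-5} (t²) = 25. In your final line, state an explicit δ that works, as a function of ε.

Let ε > 0 be given. We seek δ > 0 with 0 < |t + 5| < δ ⇒ |t² − 25| < ε.
Factor: t² − 25 = (t + 5)(t - 5), so |t² − 25| = |t + 5|·|t - 5|.
Impose δ ≤ 2 so that |t| < 7; then |t - 5| ≤ 12.
Hence |t² − 25| ≤ 12|t + 5|, which is < ε once |t + 5| < ε/12.
Take δ = min(2, ε/12). If 0 < |t + 5| < δ then both bounds hold and |t² − 25| ≤ 12|t + 5| < 12·(ε/12) = ε.

δ = min(2, ε/12)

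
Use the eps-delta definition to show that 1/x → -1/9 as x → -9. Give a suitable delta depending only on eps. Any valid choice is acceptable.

delta = min(9/2, (81/2)eps)

Let eps > 0. We seek delta > 0 such that 0 < |x + 9| < delta implies |1/x + 1/9| < eps.
|1/x + 1/9| = |-9 − x|/(9·|x|) = |x + 9|/(9|x|).
Require delta ≤ 9/2 so that |x| > 9 − 9/2 = 9/2, hence 9|x| > 81/2.
Then |1/x + 1/9| < |x + 9|/(81/2), which is < eps when |x + 9| < (81/2)eps.
Take delta = min(9/2, (81/2)eps). Then 0 < |x + 9| < delta gives both |x + 9| < 9/2 and |x + 9| < (81/2)eps, so |1/x + 1/9| < eps.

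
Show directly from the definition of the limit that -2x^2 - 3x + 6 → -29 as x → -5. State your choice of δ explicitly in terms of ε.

Let ε > 0 be given. We want δ > 0 such that 0 < |x + 5| < δ implies |(-2x^2 - 3x + 6) + 29| < ε.
(-2x^2 - 3x + 6) + 29 = -2x^2 - 3x + 35 = (x + 5)(-2x + 7).
So |(-2x^2 - 3x + 6) + 29| = |x + 5|·|-2x + 7|.
Assume first that |x + 5| < 1, so |x| < 6. Then |-2x + 7| ≤ 2·6 + 7 = 19.
Hence |(-2x^2 - 3x + 6) + 29| ≤ 19|x + 5| < ε provided |x + 5| < ε/19.
Take δ = min(1, ε/19). Then 0 < |x + 5| < δ gives both |x + 5| < 1 and |x + 5| < ε/19, so |(-2x^2 - 3x + 6) + 29| < ε.

δ = min(1, ε/19)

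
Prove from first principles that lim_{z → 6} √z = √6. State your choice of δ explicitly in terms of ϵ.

Let ϵ > 0. We want δ > 0 such that 0 < |z − 6| < δ implies |√z − √6| < ϵ.
Rationalise: √z − √6 = (z − 6)/(√z + √6), so |√z − √6| = |z − 6|/(√z + √6).
Restrict δ ≤ 6 so that |z − 6| < 6 forces z > 0, and then √z + √6 > √6.
Hence |√z − √6| < |z − 6|/√6, which is < ϵ once |z − 6| < √6·ϵ.
Take δ = min(6, √6·ϵ). If 0 < |z − 6| < δ then z > 0 and |√z − √6| < |z − 6|/√6 < ϵ.

δ = min(6, √6·ϵ)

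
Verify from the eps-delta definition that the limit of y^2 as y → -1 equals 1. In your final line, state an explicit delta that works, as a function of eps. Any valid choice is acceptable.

Suppose eps > 0. We seek delta > 0 with 0 < |y + 1| < delta ⇒ |y^2 − 1| < eps.
Factor: y^2 − 1 = (y + 1)(y - 1), so |y^2 − 1| = |y + 1|·|y - 1|.
Impose delta ≤ 1 so that |y| < 2; then |y - 1| ≤ 3.
Hence |y^2 − 1| ≤ 3|y + 1|, which is < eps once |y + 1| < eps/3.
Take delta = min(1, eps/3). If 0 < |y + 1| < delta then both bounds hold and |y^2 − 1| ≤ 3|y + 1| < 3·(eps/3) = eps.

delta = min(1, eps/3)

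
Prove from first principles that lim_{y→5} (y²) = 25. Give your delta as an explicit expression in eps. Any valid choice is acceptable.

Let eps > 0. We seek delta > 0 with 0 < |y − 5| < delta ⇒ |y² − 25| < eps.
Factor: y² − 25 = (y − 5)(y + 5), so |y² − 25| = |y − 5|·|y + 5|.
Restrict delta ≤ 1. Then |y − 5| < 1 gives |y| < 6, so by the triangle inequality |y + 5| ≤ 6 + 5 = 11.
Hence |y² − 25| ≤ 11|y − 5|, which is < eps once |y − 5| < eps/11.
Take delta = min(1, eps/11). If 0 < |y − 5| < delta then both bounds hold and |y² − 25| ≤ 11|y − 5| < 11·(eps/11) = eps.

delta = min(1, eps/11)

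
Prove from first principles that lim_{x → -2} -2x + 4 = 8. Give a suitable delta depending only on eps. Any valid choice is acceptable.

delta = eps/2

Fix eps > 0. We need delta > 0 so that 0 < |x + 2| < delta implies |(-2x + 4) − 8| < eps.
Since (-2x + 4) − 8 = -2(x + 2), we have |(-2x + 4) − 8| = 2|x + 2|.
So 2|x + 2| < eps exactly when |x + 2| < eps/2.
Choosing delta = eps/2 gives |(-2x + 4) − 8| = 2|x + 2| < eps whenever |x + 2| < delta.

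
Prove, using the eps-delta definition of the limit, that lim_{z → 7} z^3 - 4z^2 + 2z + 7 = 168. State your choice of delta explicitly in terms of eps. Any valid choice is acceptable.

delta = min(1, eps/111)

Suppose eps > 0. We want delta > 0 such that 0 < |z − 7| < delta implies |(z^3 - 4z^2 + 2z + 7) − 168| < eps.
(z^3 - 4z^2 + 2z + 7) − 168 = z^3 - 4z^2 + 2z - 161 = (z − 7)(z^2 + 3z + 23).
So |(z^3 - 4z^2 + 2z + 7) − 168| = |z − 7|·|z^2 + 3z + 23|.
Assume first that |z − 7| < 1, so |z| < 8. Then |z^2 + 3z + 23| ≤ 8^2 + 3·8 + 23 = 111.
Hence |(z^3 - 4z^2 + 2z + 7) − 168| ≤ 111|z − 7| < eps provided |z − 7| < eps/111.
Take delta = min(1, eps/111). Then 0 < |z − 7| < delta gives both |z − 7| < 1 and |z − 7| < eps/111, so |(z^3 - 4z^2 + 2z + 7) − 168| < eps.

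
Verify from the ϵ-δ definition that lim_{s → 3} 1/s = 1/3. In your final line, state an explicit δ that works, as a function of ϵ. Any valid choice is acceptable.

Let ϵ > 0. We seek δ > 0 such that 0 < |s − 3| < δ implies |1/s − (1/3)| < ϵ.
|1/s − (1/3)| = |3 − s|/(3·|s|) = |s − 3|/(3|s|).
Restrict δ ≤ 3/2. Then |s − 3| < 3/2 gives |s| > 3/2, so 3|s| > 9/2.
Then |1/s − (1/3)| < |s − 3|/(9/2), which is < ϵ when |s − 3| < (9/2)ϵ.
Take δ = min(3/2, (9/2)ϵ). Then 0 < |s − 3| < δ gives both |s − 3| < 3/2 and |s − 3| < (9/2)ϵ, so |1/s − (1/3)| < ϵ.

δ = min(3/2, (9/2)ϵ)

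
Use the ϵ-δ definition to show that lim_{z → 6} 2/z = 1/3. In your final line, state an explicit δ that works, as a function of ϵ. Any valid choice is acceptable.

δ = min(3, 9ϵ)

Let ϵ > 0 be given. We seek δ > 0 such that 0 < |z − 6| < δ implies |2/z − (1/3)| < ϵ.
|2/z − (1/3)| = 2·|6 − z|/(6·|z|) = 2|z − 6|/(6|z|).
Require δ ≤ 3 so that |z| > 6 − 3 = 3, hence 6|z| > 18.
Then |2/z − (1/3)| < 2|z − 6|/18, which is < ϵ when |z − 6| < 9ϵ.
Take δ = min(3, 9ϵ). Then 0 < |z − 6| < δ gives both |z − 6| < 3 and |z − 6| < 9ϵ, so |2/z − (1/3)| < ϵ.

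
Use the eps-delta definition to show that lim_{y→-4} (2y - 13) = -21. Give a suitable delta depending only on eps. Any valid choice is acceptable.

delta = eps/2

Let eps > 0. We need delta > 0 so that 0 < |y + 4| < delta implies |(2y - 13) + 21| < eps.
|(2y - 13) + 21| = |2y + 8| = 2|y + 4|.
Thus it suffices that |y + 4| < eps/2.
Take delta = eps/2. If 0 < |y + 4| < delta then |(2y - 13) + 21| = 2|y + 4| < 2·(eps/2) = eps.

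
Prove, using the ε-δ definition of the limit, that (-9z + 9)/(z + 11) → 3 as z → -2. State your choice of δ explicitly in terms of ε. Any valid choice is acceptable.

δ = min(9/2, (3/8)ε)

Suppose ε > 0. We want δ > 0 with 0 < |z + 2| < δ ⇒ |(-9z + 9)/(z + 11) − 3| < ε.
Combining over a common denominator, (-9z + 9)/(z + 11) − 3 = [(-9z + 9)·9 − 27·(z + 11)] / [9·(z + 11)] = -108(z + 2) / (9(z + 11)).
So |(-9z + 9)/(z + 11) − 3| = 108|z + 2| / (9·|z + 11|).
Require δ ≤ 9/2, so |z + 11| ≥ |9| − |z + 2| > 9 − 9/2 = 9/2.
Hence |(-9z + 9)/(z + 11) − 3| < 108|z + 2|/(9·(9/2)) = (8/3)|z + 2|, which is < ε once |z + 2| < (3/8)ε.
Take δ = min(9/2, (3/8)ε). Then 0 < |z + 2| < δ forces both bounds, so |(-9z + 9)/(z + 11) − 3| < ε.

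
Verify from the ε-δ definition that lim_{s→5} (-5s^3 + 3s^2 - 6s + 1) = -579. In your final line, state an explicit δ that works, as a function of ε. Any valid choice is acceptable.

δ = min(1, ε/428)

Let ε > 0 be given. We want δ > 0 such that 0 < |s − 5| < δ implies |(-5s^3 + 3s^2 - 6s + 1) + 579| < ε.
(-5s^3 + 3s^2 - 6s + 1) + 579 = -5s^3 + 3s^2 - 6s + 580 = (s − 5)(-5s^2 - 22s - 116).
So |(-5s^3 + 3s^2 - 6s + 1) + 579| = |s − 5|·|-5s^2 - 22s - 116|.
Assume first that |s − 5| < 1, so |s| < 6. Then |-5s^2 - 22s - 116| ≤ 5·6^2 + 22·6 + 116 = 428.
Hence |(-5s^3 + 3s^2 - 6s + 1) + 579| ≤ 428|s − 5| < ε provided |s − 5| < ε/428.
Take δ = min(1, ε/428). Then 0 < |s − 5| < δ gives both |s − 5| < 1 and |s − 5| < ε/428, so |(-5s^3 + 3s^2 - 6s + 1) + 579| < ε.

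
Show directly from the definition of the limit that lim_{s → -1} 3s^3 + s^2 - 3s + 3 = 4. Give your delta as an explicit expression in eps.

delta = min(2, eps/34)

Let eps > 0 be given. We want delta > 0 such that 0 < |s + 1| < delta implies |(3s^3 + s^2 - 3s + 3) − 4| < eps.
(3s^3 + s^2 - 3s + 3) − 4 = 3s^3 + s^2 - 3s - 1 = (s + 1)(3s^2 - 2s - 1).
So |(3s^3 + s^2 - 3s + 3) − 4| = |s + 1|·|3s^2 - 2s - 1|.
Assume first that |s + 1| < 2, so |s| < 3. Then |3s^2 - 2s - 1| ≤ 3·3^2 + 2·3 + 1 = 34.
Hence |(3s^3 + s^2 - 3s + 3) − 4| ≤ 34|s + 1| < eps provided |s + 1| < eps/34.
Choosing delta = min(2, eps/34) ensures both conditions, hence |(3s^3 + s^2 - 3s + 3) − 4| < eps.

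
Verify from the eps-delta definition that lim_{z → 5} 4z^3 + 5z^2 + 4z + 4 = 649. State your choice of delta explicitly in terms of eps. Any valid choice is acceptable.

delta = min(1, eps/423)

Fix eps > 0. We want delta > 0 such that 0 < |z − 5| < delta implies |(4z^3 + 5z^2 + 4z + 4) − 649| < eps.
(4z^3 + 5z^2 + 4z + 4) − 649 = 4z^3 + 5z^2 + 4z - 645 = (z − 5)(4z^2 + 25z + 129).
So |(4z^3 + 5z^2 + 4z + 4) − 649| = |z − 5|·|4z^2 + 25z + 129|.
Require delta ≤ 1. Then |z − 5| < 1 gives |z| < 6, and by the triangle inequality |4z^2 + 25z + 129| ≤ 4·6^2 + 25·6 + 129 = 423.
Hence |(4z^3 + 5z^2 + 4z + 4) − 649| ≤ 423|z − 5| < eps provided |z − 5| < eps/423.
Choosing delta = min(1, eps/423) ensures both conditions, hence |(4z^3 + 5z^2 + 4z + 4) − 649| < eps.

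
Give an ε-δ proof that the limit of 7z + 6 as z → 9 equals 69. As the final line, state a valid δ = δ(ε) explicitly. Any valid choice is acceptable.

Suppose ε > 0. We need δ > 0 so that 0 < |z − 9| < δ implies |(7z + 6) − 69| < ε.
|(7z + 6) − 69| = |7z - 63| = 7|z − 9|.
Thus it suffices that |z − 9| < ε/7.
Choosing δ = ε/7 gives |(7z + 6) − 69| = 7|z − 9| < ε whenever |z − 9| < δ.

δ = ε/7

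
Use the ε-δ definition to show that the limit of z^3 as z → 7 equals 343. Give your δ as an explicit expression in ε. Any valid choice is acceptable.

Let ε > 0 be given. We seek δ > 0 with 0 < |z − 7| < δ ⇒ |z^3 − 343| < ε.
Factor: z^3 − 343 = (z − 7)(z^2 + 7z + 49), so |z^3 − 343| = |z − 7|·|z^2 + 7z + 49|.
Restrict δ ≤ 2. Then |z − 7| < 2 gives |z| < 9, so by the triangle inequality |z^2 + 7z + 49| ≤ 9^2 + 7·9 + 49 = 193.
Hence |z^3 − 343| ≤ 193|z − 7|, which is < ε once |z − 7| < ε/193.
Take δ = min(2, ε/193). If 0 < |z − 7| < δ then both bounds hold and |z^3 − 343| ≤ 193|z − 7| < 193·(ε/193) = ε.

δ = min(2, ε/193)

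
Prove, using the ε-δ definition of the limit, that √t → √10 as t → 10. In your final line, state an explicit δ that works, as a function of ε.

Let ε > 0. We want δ > 0 such that 0 < |t − 10| < δ implies |√t − √10| < ε.
Multiplying by the conjugate, |√t − √10| = |t − 10|/(√t + √10).
Restrict δ ≤ 10 so that |t − 10| < 10 forces t > 0, and then √t + √10 > √10.
Hence |√t − √10| < |t − 10|/√10, which is < ε once |t − 10| < √10·ε.
Take δ = min(10, √10·ε). If 0 < |t − 10| < δ then t > 0 and |√t − √10| < |t − 10|/√10 < ε.

δ = min(10, √10·ε)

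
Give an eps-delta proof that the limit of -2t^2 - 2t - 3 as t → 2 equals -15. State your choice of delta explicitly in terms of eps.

delta = min(2, eps/14)

Suppose eps > 0. We want delta > 0 such that 0 < |t − 2| < delta implies |(-2t^2 - 2t - 3) + 15| < eps.
(-2t^2 - 2t - 3) + 15 = -2t^2 - 2t + 12 = (t − 2)(-2t - 6).
So |(-2t^2 - 2t - 3) + 15| = |t − 2|·|-2t - 6|.
Assume first that |t − 2| < 2, so |t| < 4. Then |-2t - 6| ≤ 2·4 + 6 = 14.
Hence |(-2t^2 - 2t - 3) + 15| ≤ 14|t − 2| < eps provided |t − 2| < eps/14.
Take delta = min(2, eps/14). Then 0 < |t − 2| < delta gives both |t − 2| < 2 and |t − 2| < eps/14, so |(-2t^2 - 2t - 3) + 15| < eps.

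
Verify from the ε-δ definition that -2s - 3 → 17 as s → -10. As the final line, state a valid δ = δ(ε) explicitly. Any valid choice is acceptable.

δ = ε/2

Let ε > 0 be given. We need δ > 0 so that 0 < |s + 10| < δ implies |(-2s - 3) − 17| < ε.
Since (-2s - 3) − 17 = -2(s + 10), we have |(-2s - 3) − 17| = 2|s + 10|.
Thus it suffices that |s + 10| < ε/2.
Take δ = ε/2. If 0 < |s + 10| < δ then |(-2s - 3) − 17| = 2|s + 10| < 2·(ε/2) = ε.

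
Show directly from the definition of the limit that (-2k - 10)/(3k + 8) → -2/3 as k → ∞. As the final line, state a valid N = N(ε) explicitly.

N = (14/9)/ε

Let ε > 0. For k ≥ 1, |(-2k - 10)/(3k + 8) + 2/3| = |-14|/(3(3k + 8)) = 14/(3(3k + 8)).
Since 3k + 8 ≥ 3k for k ≥ 1, this is ≤ 14/(3·3k) = (14/9)/k.
So |(-2k - 10)/(3k + 8) + 2/3| < ε whenever k > (14/9)/ε.
Take N = (14/9)/ε. If k > N then |(-2k - 10)/(3k + 8) + 2/3| ≤ (14/9)/k < ε.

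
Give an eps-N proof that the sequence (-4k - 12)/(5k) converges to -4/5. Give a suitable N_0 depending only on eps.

Let eps > 0. For k ≥ 1, |(-4k - 12)/(5k) + 4/5| = |-60|/(5(5k)) = 60/(5(5k)).
Since 5k ≥ 5k for k ≥ 1, this is ≤ 60/(5·5k) = (12/5)/k.
So |(-4k - 12)/(5k) + 4/5| < eps whenever k > (12/5)/eps.
Take N_0 = (12/5)/eps. If k > N_0 then |(-4k - 12)/(5k) + 4/5| ≤ (12/5)/k < eps.

N_0 = (12/5)/eps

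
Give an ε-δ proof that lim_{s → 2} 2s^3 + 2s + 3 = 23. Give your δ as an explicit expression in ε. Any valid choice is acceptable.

Suppose ε > 0. We want δ > 0 such that 0 < |s − 2| < δ implies |(2s^3 + 2s + 3) − 23| < ε.
(2s^3 + 2s + 3) − 23 = 2s^3 + 2s - 20 = (s − 2)(2s^2 + 4s + 10).
So |(2s^3 + 2s + 3) − 23| = |s − 2|·|2s^2 + 4s + 10|.
Require δ ≤ 1. Then |s − 2| < 1 gives |s| < 3, and by the triangle inequality |2s^2 + 4s + 10| ≤ 2·3^2 + 4·3 + 10 = 40.
Hence |(2s^3 + 2s + 3) − 23| ≤ 40|s − 2| < ε provided |s − 2| < ε/40.
Take δ = min(1, ε/40). Then 0 < |s − 2| < δ gives both |s − 2| < 1 and |s − 2| < ε/40, so |(2s^3 + 2s + 3) − 23| < ε.

δ = min(1, ε/40)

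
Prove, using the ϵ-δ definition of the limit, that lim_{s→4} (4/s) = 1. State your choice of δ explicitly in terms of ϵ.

δ = min(2, 2ϵ)

Suppose ϵ > 0. We seek δ > 0 such that 0 < |s − 4| < δ implies |4/s − 1| < ϵ.
|4/s − 1| = 4·|4 − s|/(4·|s|) = 4|s − 4|/(4|s|).
Restrict δ ≤ 2. Then |s − 4| < 2 gives |s| > 2, so 4|s| > 8.
Then |4/s − 1| < 4|s − 4|/8, which is < ϵ when |s − 4| < 2ϵ.
Take δ = min(2, 2ϵ). Then 0 < |s − 4| < δ gives both |s − 4| < 2 and |s − 4| < 2ϵ, so |4/s − 1| < ϵ.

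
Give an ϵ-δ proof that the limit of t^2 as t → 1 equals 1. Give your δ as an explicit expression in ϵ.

δ = min(1, ϵ/3)

Suppose ϵ > 0. We seek δ > 0 with 0 < |t − 1| < δ ⇒ |t^2 − 1| < ϵ.
Factor: t^2 − 1 = (t − 1)(t + 1), so |t^2 − 1| = |t − 1|·|t + 1|.
Impose δ ≤ 1 so that |t| < 2; then |t + 1| ≤ 3.
Hence |t^2 − 1| ≤ 3|t − 1|, which is < ϵ once |t − 1| < ϵ/3.
Take δ = min(1, ϵ/3). If 0 < |t − 1| < δ then both bounds hold and |t^2 − 1| ≤ 3|t − 1| < 3·(ϵ/3) = ϵ.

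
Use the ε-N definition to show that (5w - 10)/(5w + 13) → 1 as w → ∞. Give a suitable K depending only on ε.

Suppose ε > 0. We seek K > 0 such that w > K implies |(5w - 10)/(5w + 13) − 1| < ε.
(5w - 10)/(5w + 13) − 1 = (5(5w - 10) − 5(5w + 13)) / (5(5w + 13)) = -115/(5(5w + 13)).
For w > 0 we have 5w + 13 > 5w, so |(5w - 10)/(5w + 13) − 1| = 115/(5(5w + 13)) < 115/(5·5w) = (23/5)/w.
Thus |(5w - 10)/(5w + 13) − 1| < ε whenever w > (23/5)/ε.
Take K = (23/5)/ε. If w > K then |(5w - 10)/(5w + 13) − 1| < (23/5)/w < ε.

K = (23/5)/ε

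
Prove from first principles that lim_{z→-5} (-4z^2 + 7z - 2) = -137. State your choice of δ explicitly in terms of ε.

δ = min(1, ε/51)

Let ε > 0 be given. We want δ > 0 such that 0 < |z + 5| < δ implies |(-4z^2 + 7z - 2) + 137| < ε.
(-4z^2 + 7z - 2) + 137 = -4z^2 + 7z + 135 = (z + 5)(-4z + 27).
So |(-4z^2 + 7z - 2) + 137| = |z + 5|·|-4z + 27|.
Require δ ≤ 1. Then |z + 5| < 1 gives |z| < 6, and by the triangle inequality |-4z + 27| ≤ 4·6 + 27 = 51.
Hence |(-4z^2 + 7z - 2) + 137| ≤ 51|z + 5| < ε provided |z + 5| < ε/51.
Choosing δ = min(1, ε/51) ensures both conditions, hence |(-4z^2 + 7z - 2) + 137| < ε.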